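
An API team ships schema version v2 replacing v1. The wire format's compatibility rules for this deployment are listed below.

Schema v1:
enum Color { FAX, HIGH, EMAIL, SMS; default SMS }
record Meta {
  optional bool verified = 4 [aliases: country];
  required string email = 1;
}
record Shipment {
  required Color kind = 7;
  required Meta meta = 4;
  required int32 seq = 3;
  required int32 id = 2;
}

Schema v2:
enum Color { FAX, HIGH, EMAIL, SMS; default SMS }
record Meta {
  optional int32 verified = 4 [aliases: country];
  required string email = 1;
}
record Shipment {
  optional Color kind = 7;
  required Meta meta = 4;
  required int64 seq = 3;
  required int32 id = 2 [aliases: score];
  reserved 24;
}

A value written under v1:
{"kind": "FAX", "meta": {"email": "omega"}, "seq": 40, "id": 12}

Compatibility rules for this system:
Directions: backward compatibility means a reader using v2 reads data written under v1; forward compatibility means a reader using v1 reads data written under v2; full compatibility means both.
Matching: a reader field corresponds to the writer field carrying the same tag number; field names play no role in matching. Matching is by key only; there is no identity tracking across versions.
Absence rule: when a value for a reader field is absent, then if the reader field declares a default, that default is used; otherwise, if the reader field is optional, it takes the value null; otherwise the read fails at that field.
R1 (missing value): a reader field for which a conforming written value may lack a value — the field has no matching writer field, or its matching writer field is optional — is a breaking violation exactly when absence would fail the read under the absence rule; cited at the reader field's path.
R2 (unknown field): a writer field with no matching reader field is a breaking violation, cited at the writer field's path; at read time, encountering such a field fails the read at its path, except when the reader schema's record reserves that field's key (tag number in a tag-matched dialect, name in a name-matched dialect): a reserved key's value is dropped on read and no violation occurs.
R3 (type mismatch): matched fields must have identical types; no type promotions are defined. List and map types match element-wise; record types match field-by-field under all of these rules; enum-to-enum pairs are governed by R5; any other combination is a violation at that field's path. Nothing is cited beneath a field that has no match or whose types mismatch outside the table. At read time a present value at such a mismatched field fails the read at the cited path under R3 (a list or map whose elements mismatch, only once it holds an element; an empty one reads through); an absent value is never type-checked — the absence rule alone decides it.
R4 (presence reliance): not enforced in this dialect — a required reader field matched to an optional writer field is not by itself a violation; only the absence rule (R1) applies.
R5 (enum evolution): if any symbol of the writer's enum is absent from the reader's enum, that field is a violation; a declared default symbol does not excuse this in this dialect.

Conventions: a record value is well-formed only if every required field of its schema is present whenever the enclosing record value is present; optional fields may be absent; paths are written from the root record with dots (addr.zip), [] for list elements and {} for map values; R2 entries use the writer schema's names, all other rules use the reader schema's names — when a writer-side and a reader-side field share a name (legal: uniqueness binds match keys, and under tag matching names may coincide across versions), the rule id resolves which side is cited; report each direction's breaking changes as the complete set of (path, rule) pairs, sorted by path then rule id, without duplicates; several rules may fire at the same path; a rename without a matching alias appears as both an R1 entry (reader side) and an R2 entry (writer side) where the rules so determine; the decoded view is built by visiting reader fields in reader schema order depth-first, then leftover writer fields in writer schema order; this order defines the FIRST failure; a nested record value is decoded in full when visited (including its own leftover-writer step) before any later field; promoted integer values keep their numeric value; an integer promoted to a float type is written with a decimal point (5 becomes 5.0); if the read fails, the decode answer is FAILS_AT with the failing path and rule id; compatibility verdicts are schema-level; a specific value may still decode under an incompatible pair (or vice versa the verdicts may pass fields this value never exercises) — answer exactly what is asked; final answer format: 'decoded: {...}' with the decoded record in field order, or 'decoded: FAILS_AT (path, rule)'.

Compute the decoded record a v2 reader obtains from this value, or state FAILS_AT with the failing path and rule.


decoded: FAILS_AT (seq, R3)

in Shipment below, arrows point writer -> reader
decode (reader v2):
  kind := "FAX"
  meta.verified := null (not supplied -> null)
  meta.email := "omega"
  read fails at seq under R3
  => FAILS_AT (seq, R3)
ruling out the remaining Shipment differences:
  field kind in record Shipment: required changed to optional -> a verdict-level change on Shipment — the shown value reads the same
  field verified in record Meta: type bool changed to int32 -> a verdict-level change on Shipment — the shown value reads the same


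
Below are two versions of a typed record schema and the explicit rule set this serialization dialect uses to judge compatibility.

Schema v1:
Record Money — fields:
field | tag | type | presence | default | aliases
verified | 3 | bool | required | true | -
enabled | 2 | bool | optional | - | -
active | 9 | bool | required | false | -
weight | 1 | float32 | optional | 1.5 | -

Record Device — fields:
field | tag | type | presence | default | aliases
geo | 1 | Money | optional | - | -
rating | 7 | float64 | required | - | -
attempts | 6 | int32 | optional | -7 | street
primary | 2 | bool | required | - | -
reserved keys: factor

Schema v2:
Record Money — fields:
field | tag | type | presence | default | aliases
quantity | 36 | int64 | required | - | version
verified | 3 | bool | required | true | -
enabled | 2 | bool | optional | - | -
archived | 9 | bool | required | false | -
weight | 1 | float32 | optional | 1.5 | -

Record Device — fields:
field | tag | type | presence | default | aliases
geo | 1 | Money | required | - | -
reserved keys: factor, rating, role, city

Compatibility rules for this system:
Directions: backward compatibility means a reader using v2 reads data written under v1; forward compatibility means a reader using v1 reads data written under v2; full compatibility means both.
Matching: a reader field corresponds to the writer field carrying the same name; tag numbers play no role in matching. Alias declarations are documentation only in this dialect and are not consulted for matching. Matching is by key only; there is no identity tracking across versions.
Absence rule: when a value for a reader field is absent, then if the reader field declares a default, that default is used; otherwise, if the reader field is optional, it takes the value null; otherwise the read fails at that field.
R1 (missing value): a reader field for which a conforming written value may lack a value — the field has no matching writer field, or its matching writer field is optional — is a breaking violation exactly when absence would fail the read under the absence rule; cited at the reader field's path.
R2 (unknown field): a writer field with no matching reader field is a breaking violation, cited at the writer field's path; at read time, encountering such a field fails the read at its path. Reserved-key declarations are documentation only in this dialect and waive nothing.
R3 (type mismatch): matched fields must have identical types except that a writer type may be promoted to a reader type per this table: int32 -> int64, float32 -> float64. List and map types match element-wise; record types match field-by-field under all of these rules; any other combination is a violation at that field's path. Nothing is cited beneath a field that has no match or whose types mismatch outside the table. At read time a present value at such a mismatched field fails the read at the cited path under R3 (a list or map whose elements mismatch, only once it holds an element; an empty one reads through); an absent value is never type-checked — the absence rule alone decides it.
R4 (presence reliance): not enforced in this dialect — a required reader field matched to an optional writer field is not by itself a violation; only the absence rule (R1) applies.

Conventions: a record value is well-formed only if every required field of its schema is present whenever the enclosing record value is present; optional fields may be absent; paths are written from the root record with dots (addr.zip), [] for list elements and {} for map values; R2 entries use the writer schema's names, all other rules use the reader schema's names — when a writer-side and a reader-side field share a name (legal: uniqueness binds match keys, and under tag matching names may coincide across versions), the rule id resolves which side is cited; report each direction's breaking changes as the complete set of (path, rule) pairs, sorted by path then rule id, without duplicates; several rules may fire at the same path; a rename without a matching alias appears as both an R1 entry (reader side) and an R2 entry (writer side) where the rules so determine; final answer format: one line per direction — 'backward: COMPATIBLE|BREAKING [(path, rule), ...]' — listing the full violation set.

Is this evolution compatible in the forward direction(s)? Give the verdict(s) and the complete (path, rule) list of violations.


forward: BREAKING [(geo.archived, R2), (geo.quantity, R2), (primary, R1), (rating, R1)]

the writer's type comes first in each Device pair
checking forward for Device: reader v1 against writer v2:
  geo <- geo (Money -> Money, writer required)
  rating: no writer-side match
  attempts: no writer-side match
  primary: no writer-side match
  geo.verified <- geo.verified (bool -> bool, writer required)
  geo.enabled <- geo.enabled (bool -> bool, writer optional)
  geo.active: no writer-side match
  geo.weight <- geo.weight (float32 -> float32, writer optional)
  writer geo.quantity: unknown to reader
  writer geo.archived: unknown to reader
  breaking: (geo.archived, R2)
  breaking: (geo.quantity, R2)
  breaking: (primary, R1)
  breaking: (rating, R1)
  forward on Device therefore BREAKING (4)
checking off the Device differences that do not matter here:
  removed field attempts from record Device -> affects backward compatibility only, which is not asked
  field geo in record Device: optional changed to required -> affects backward compatibility only, which is not asked


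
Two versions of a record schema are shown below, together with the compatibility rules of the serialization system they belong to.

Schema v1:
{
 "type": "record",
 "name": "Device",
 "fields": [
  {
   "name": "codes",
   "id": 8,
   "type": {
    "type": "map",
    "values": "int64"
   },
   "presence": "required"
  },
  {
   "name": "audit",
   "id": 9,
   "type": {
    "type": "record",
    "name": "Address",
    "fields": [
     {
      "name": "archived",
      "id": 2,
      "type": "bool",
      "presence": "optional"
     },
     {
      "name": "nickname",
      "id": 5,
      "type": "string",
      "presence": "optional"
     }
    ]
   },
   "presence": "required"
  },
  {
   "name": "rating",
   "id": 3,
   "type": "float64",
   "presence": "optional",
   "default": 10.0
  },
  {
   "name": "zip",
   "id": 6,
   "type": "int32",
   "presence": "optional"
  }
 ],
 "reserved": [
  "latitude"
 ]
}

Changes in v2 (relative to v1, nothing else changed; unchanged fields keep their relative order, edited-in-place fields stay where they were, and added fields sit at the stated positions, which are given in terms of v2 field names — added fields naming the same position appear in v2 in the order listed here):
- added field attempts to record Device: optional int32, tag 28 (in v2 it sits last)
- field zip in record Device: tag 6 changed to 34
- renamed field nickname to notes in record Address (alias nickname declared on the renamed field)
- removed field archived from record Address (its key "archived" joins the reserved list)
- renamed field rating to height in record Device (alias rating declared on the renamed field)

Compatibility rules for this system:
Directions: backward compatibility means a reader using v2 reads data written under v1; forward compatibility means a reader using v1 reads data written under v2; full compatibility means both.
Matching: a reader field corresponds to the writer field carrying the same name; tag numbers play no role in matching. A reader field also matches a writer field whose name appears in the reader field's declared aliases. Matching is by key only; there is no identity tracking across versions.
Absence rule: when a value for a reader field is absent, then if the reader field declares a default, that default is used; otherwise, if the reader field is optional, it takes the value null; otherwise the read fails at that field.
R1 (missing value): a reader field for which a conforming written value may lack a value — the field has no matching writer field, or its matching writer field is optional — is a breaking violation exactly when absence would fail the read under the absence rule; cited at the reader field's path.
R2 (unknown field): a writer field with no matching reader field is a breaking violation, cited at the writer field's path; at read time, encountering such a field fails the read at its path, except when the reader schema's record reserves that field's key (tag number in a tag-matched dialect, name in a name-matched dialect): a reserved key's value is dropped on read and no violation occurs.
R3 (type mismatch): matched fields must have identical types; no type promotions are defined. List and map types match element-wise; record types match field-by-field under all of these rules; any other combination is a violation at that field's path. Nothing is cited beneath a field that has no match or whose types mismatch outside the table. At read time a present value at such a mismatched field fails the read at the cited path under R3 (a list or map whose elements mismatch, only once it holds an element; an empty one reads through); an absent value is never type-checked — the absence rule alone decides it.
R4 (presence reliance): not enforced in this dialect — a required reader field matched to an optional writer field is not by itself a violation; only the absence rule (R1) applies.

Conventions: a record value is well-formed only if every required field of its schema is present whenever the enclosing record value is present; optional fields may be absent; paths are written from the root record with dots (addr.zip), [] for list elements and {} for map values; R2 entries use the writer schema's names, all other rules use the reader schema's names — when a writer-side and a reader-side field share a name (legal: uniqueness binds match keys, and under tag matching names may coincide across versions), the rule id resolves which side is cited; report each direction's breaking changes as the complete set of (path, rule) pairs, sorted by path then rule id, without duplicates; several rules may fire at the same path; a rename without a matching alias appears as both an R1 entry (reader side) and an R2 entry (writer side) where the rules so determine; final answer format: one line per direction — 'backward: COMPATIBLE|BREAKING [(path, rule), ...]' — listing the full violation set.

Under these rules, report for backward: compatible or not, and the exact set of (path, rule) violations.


backward: COMPATIBLE []

in Device below, arrows point writer -> reader
backward on Device — v2 reading data written by v1:
  codes: paired with writer codes (map<string, int64> -> map<string, int64>; writer required)
  audit: paired with writer audit (Address -> Address; writer required)
  height: paired with writer rating (float64 -> float64; writer optional)
  zip: paired with writer zip (int32 -> int32; writer optional)
  attempts: no writer match
  audit.notes: paired with writer audit.nickname (string -> string; writer optional)
  leftover writer field: audit.archived
  => no violations; backward on Device: COMPATIBLE
checking off the Device differences that do not matter here:
  added field attempts to record Device: optional int32, tag 28 (in v2 it sits last) -> matters only for Device's forward compatibility — outside the asked direction
  field zip in record Device: tag 6 changed to 34 -> no rule fires on it in Device's dialect; the asked verdict holds
  renamed field nickname to notes in record Address (alias nickname declared on the renamed field) -> matters only for Device's forward compatibility — outside the asked direction
  removed field archived from record Address (its key "archived" joins the reserved list) -> no rule fires on it in Device's dialect; the asked verdict holds
  renamed field rating to height in record Device (alias rating declared on the renamed field) -> matters only for Device's forward compatibility — outside the asked direction


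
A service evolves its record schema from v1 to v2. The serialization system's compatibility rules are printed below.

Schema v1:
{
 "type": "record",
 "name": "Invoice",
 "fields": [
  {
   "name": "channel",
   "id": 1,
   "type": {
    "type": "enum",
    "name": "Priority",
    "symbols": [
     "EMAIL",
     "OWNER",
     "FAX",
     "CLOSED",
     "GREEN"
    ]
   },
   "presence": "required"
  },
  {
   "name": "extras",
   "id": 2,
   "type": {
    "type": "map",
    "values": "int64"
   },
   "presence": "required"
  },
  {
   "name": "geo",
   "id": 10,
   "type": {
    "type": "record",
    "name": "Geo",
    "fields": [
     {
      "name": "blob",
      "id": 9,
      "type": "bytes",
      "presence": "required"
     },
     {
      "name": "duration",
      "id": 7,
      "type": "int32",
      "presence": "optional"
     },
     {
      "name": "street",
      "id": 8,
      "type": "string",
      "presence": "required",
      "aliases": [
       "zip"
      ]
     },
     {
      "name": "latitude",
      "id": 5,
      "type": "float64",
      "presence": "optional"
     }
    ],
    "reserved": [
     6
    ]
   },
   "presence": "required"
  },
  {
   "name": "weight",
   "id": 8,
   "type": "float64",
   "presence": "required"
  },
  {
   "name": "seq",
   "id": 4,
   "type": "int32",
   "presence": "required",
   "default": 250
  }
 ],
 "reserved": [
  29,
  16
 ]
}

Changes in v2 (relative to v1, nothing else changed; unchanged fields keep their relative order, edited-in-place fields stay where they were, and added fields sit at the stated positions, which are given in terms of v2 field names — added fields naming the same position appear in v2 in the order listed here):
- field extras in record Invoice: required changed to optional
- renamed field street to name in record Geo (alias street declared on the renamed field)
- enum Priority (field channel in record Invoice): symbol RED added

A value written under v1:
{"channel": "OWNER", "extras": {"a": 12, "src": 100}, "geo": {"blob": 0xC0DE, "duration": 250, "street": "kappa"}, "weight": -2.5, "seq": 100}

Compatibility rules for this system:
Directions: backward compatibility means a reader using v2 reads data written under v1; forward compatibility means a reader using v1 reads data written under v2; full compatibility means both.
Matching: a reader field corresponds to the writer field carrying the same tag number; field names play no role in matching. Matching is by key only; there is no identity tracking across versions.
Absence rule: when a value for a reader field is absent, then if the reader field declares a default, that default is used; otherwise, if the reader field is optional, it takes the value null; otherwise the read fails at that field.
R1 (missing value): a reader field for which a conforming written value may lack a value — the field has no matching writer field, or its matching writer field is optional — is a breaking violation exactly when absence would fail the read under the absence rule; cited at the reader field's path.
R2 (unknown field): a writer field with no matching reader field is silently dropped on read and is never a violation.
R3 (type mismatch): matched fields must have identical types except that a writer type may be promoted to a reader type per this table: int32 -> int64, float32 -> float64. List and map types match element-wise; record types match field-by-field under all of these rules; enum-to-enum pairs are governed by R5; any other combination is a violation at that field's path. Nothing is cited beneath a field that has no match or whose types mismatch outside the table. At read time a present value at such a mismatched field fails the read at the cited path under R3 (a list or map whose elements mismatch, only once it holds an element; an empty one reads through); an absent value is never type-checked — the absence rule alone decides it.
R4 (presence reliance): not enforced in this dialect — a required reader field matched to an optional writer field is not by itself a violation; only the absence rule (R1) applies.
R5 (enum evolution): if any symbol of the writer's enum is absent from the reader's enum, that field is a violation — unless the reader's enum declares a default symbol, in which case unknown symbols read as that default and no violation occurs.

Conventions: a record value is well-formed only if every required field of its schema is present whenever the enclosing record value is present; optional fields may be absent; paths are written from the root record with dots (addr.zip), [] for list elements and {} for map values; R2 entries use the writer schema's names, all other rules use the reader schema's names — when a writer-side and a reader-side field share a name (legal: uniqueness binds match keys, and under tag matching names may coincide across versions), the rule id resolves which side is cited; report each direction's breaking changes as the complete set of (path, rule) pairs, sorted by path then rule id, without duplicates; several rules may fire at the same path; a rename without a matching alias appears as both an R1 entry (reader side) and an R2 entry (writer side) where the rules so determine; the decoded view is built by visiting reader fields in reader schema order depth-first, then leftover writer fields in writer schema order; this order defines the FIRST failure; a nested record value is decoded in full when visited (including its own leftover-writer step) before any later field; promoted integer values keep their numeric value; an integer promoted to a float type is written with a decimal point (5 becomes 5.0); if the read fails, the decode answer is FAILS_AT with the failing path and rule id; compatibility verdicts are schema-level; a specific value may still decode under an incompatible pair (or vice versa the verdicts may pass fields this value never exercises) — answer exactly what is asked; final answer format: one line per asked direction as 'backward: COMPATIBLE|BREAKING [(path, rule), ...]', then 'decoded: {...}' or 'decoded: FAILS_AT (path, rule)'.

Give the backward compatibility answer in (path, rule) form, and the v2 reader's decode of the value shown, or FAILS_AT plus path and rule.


backward: COMPATIBLE []; decoded: {"channel": "OWNER", "extras": {"a": 12, "src": 100}, "geo": {"blob": 0xC0DE, "duration": 250, "name": "kappa", "latitude": null}, "weight": -2.5, "seq": 100}

the writer's type comes first in each Invoice pair
checking backward for Invoice: reader v2 against writer v1:
  channel <- channel (Priority -> Priority, writer required)
  extras <- extras (map<string, int64> -> map<string, int64>, writer required)
  geo <- geo (Geo -> Geo, writer required)
  weight <- weight (float64 -> float64, writer required)
  seq <- seq (int32 -> int32, writer required)
  geo.blob <- geo.blob (bytes -> bytes, writer required)
  geo.duration <- geo.duration (int32 -> int32, writer optional)
  geo.name <- geo.street (string -> string, writer required)
  geo.latitude <- geo.latitude (float64 -> float64, writer optional)
  => no violations; backward on Invoice: COMPATIBLE
decoding the Invoice value with the v2 reader:
  channel := "OWNER"
  extras := {"a": 12, "src": 100}
  geo.blob := 0xC0DE
  geo.duration := 250
  geo.name := "kappa" (from writer street)
  geo.latitude := null (missing; optional => null)
  weight := -2.5
  seq := 100
  => decoded: {"channel": "OWNER", "extras": {"a": 12, "src": 100}, "geo": {"blob": 0xC0DE, "duration": 250, "name": "kappa", "latitude": null}, "weight": -2.5, "seq": 100}
checking off the Invoice differences that do not matter here:
  field extras in record Invoice: required changed to optional -> its effect on Invoice is confined to the forward direction, not asked
  enum Priority (field channel in record Invoice): symbol RED added -> its effect on Invoice is confined to the forward direction, not asked


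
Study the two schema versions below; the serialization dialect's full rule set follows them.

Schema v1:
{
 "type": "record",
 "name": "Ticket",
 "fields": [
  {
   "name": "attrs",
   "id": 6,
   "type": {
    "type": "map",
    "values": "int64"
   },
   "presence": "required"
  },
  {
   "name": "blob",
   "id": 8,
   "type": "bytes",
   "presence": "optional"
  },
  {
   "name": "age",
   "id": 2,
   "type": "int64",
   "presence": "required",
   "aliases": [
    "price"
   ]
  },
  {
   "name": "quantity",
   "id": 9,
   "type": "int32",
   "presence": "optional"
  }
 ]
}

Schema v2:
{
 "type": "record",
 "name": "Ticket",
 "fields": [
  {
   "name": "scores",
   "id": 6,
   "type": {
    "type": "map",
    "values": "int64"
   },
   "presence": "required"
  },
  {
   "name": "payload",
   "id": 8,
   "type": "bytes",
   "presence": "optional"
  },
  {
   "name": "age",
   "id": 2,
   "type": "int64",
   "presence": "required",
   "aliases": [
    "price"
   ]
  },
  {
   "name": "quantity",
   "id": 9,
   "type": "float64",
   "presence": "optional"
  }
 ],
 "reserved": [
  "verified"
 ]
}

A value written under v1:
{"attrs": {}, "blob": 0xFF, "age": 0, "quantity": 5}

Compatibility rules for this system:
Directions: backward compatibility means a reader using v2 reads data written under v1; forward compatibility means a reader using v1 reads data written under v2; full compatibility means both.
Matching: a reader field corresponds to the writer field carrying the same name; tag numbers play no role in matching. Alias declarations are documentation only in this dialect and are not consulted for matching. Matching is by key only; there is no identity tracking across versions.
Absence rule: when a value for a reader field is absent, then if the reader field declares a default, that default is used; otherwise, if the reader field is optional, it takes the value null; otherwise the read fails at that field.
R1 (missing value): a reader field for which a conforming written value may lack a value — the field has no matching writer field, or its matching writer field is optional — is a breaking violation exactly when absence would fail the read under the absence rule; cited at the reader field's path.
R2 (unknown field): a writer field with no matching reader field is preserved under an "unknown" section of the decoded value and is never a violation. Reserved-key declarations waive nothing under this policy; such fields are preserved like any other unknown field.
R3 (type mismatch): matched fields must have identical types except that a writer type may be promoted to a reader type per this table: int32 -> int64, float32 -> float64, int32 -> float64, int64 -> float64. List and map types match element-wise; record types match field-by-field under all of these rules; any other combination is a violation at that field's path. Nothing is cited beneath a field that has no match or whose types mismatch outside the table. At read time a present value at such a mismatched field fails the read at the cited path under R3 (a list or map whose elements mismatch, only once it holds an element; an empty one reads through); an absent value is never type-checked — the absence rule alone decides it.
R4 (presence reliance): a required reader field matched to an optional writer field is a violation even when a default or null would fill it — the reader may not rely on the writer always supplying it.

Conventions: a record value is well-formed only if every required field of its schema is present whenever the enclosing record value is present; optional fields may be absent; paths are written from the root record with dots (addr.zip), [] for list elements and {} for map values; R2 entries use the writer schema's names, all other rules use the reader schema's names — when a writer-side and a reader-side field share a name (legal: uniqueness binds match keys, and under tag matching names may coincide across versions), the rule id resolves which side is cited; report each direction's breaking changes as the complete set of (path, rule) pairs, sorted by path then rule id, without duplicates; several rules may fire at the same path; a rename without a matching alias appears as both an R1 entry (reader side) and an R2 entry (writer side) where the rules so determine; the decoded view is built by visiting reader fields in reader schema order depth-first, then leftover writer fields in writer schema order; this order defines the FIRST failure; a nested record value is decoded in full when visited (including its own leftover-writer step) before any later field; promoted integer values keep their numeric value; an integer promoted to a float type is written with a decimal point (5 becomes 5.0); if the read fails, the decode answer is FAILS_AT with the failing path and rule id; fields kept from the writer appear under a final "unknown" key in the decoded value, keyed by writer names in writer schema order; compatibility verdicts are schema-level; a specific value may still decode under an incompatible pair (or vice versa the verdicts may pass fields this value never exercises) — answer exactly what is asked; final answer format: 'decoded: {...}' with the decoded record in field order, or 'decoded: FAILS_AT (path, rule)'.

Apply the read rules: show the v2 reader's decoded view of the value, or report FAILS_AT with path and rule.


decoded: FAILS_AT (scores, R1)

arrows below run writer -> reader for Ticket
decoding the Ticket value with the v2 reader:
  read fails at scores under R1 (no fill)
  => FAILS_AT (scores, R1)
the rest of the Ticket diff is inert for this question:
  field quantity in record Ticket: type int32 changed to float64 -> a verdict-level change on Ticket — the shown value reads the same
  renamed field blob to payload in record Ticket -> inert under this dialect — no rule fires on Ticket and the result does not move


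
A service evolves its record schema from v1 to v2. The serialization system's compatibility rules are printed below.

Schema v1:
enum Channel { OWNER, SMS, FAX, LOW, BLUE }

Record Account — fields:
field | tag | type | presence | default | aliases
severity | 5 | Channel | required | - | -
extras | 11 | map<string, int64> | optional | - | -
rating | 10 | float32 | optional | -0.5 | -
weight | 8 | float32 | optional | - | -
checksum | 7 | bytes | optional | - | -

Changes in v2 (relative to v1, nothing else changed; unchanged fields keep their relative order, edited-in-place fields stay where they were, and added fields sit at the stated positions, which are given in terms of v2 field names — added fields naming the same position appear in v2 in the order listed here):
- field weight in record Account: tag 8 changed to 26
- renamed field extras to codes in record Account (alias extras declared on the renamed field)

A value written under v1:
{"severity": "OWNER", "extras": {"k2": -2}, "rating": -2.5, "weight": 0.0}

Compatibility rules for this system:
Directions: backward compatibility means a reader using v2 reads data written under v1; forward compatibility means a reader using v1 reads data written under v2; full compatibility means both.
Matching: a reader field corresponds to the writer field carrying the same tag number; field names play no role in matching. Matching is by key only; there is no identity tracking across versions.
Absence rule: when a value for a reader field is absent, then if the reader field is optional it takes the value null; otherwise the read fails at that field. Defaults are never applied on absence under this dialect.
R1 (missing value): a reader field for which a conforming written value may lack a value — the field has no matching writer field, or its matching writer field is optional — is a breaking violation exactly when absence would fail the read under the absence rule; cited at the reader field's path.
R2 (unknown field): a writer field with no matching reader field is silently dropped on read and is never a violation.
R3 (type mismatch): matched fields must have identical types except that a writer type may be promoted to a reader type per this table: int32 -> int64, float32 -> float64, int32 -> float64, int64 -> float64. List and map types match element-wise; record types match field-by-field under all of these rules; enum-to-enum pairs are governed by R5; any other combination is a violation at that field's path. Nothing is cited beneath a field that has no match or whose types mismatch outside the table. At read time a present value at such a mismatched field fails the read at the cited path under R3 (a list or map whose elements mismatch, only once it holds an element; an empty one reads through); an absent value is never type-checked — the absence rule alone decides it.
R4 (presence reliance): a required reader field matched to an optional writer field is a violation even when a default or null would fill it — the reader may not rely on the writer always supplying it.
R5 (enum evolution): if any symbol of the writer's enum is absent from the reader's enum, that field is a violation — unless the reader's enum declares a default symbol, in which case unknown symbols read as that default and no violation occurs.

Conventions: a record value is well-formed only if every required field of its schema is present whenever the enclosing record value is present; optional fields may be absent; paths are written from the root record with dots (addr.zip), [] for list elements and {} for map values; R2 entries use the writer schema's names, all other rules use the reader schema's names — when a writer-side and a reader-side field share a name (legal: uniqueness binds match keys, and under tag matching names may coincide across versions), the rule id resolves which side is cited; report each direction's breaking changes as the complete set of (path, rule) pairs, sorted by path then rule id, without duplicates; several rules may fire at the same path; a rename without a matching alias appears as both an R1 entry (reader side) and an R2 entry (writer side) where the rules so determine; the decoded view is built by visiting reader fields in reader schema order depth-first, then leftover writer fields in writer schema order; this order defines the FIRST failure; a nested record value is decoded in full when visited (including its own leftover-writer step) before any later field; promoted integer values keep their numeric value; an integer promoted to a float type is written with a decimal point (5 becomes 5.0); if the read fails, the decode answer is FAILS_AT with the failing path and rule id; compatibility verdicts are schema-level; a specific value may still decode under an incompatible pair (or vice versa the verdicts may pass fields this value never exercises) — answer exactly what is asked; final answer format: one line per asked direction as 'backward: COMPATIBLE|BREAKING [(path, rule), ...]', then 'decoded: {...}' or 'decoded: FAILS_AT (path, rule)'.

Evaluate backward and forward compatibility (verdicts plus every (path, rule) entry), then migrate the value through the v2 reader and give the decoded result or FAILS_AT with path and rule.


backward: COMPATIBLE []; forward: COMPATIBLE []; decoded: {"severity": "OWNER", "codes": {"k2": -2}, "rating": -2.5, "weight": null, "checksum": null}

the writer's type comes first in each Account pair
backward pass over Account, reader schema v2, writer schema v1:
  severity <- severity (Channel -> Channel, writer required)
  codes <- extras (map<string, int64> -> map<string, int64>, writer optional)
  rating <- rating (float32 -> float32, writer optional)
  weight: no writer match
  checksum <- checksum (bytes -> bytes, writer optional)
  weight (writer side), unknown to reader
  => no violations; backward on Account: COMPATIBLE
forward pass over Account, reader schema v1, writer schema v2:
  severity <- severity (Channel -> Channel, writer required)
  extras <- codes (map<string, int64> -> map<string, int64>, writer optional)
  rating <- rating (float32 -> float32, writer optional)
  weight: no writer match
  checksum <- checksum (bytes -> bytes, writer optional)
  weight (writer side), unknown to reader
  => no violations; forward on Account: COMPATIBLE
decode walk for Account under reader schema v2:
  severity := "OWNER"
  codes := {"k2": -2} (from writer extras)
  rating := -2.5
  weight := null (absent, optional -> null)
  checksum := null (absent, optional -> null)
  writer weight: unknown -> dropped
  => decoded: {"severity": "OWNER", "codes": {"k2": -2}, "rating": -2.5, "weight": null, "checksum": null}


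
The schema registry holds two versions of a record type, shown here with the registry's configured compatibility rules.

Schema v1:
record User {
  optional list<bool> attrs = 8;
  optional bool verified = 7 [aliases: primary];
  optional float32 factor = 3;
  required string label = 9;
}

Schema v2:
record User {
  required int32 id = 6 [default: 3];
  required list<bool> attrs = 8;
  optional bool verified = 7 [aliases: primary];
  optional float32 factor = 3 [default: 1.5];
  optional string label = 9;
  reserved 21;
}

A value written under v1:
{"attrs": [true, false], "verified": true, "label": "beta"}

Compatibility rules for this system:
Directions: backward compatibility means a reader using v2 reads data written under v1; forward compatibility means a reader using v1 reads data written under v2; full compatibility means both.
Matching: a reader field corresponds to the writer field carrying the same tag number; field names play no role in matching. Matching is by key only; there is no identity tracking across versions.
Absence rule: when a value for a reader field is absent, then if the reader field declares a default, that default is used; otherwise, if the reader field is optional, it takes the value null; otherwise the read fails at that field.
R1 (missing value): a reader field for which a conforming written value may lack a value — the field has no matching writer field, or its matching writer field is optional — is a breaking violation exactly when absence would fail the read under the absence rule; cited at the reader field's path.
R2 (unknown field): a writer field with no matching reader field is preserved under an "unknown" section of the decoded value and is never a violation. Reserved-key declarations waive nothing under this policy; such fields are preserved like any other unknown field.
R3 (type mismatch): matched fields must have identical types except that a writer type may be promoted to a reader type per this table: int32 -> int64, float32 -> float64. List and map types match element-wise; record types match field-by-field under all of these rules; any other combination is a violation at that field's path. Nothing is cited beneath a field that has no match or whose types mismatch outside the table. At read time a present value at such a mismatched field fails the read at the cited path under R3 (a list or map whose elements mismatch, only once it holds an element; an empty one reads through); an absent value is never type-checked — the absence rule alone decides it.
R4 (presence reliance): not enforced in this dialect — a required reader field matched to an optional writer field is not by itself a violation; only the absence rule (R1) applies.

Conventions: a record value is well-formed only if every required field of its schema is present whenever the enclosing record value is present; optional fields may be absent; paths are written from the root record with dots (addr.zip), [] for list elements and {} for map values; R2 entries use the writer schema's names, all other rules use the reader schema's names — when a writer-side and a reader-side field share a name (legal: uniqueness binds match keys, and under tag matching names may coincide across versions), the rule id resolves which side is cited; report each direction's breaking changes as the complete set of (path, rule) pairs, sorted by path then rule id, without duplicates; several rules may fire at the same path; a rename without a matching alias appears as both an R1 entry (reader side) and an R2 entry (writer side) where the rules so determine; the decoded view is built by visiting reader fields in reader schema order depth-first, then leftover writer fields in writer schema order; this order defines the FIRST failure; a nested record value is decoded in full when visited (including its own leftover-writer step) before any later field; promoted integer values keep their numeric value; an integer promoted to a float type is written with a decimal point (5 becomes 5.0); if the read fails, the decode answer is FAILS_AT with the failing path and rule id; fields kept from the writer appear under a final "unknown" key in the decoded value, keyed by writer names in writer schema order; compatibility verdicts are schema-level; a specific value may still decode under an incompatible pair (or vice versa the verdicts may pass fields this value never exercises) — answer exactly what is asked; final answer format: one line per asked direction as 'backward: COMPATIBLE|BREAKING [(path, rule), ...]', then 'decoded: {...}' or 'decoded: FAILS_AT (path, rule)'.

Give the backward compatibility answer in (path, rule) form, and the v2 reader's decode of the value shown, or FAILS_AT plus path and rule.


the writer's type comes first in each User pair
backward for User (reader v2, writer v1):
  id: no writer-side match
  writer optional, list<bool> -> list<bool>: reader attrs maps from writer attrs
  writer optional, bool -> bool: reader verified maps from writer verified
  writer optional, float32 -> float32: reader factor maps from writer factor
  writer required, string -> string: reader label maps from writer label
  breaking: (attrs, R1)
  => backward: BREAKING (1)
migrating the User value to v2:
  id := 3 (absent -> default)
  attrs := [true, false]
  verified := true
  factor := 1.5 (absent -> default)
  label := "beta"
  => decoded: {"id": 3, "attrs": [true, false], "verified": true, "factor": 1.5, "label": "beta"}
diffs on User not affecting the asked answer:
  field label in record User: required changed to optional -> matters only for User's forward compatibility — outside the asked direction

backward: BREAKING [(attrs, R1)]; decoded: {"id": 3, "attrs": [true, false], "verified": true, "factor": 1.5, "label": "beta"}
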